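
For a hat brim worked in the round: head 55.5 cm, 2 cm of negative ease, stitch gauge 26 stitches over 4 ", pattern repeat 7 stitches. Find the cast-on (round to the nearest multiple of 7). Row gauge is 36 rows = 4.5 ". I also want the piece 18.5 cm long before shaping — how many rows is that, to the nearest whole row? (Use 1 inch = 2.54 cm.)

Cast on 140 stitches; work 58 rows.

Finished = 55.5 − 2 = 53.5 cm.
53.5 cm × 1/2.54 = 21.06 inches.
26/4 = 6.5 sts per in; 21.06 × 6.5 = 136.91 sts.
Nearest multiple of 7 → 140.
18.5 cm = 7.28 inches; × 8 = 58.27 → 58 rows.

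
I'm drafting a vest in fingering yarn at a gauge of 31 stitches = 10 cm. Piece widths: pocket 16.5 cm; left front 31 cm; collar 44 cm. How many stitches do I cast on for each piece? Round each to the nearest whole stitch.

pocket 51; left front 96; collar 136.

Rate = 31/10 = 3.1 sts per cm.
pocket: 16.5 × 3.1 = 51.15 → 51.
left front: 31 × 3.1 = 96.10 → 96.
collar: 44 × 3.1 = 136.40 → 136.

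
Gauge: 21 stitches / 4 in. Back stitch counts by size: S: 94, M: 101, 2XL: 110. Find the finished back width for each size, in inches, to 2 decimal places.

21/4 = 5.25 sts per in.
S: 94 / 5.25 = 17.905 → 17.90 in.
M: 101 / 5.25 = 19.238 → 19.24 in.
2XL: 110 / 5.25 = 20.952 → 20.95 in.

S 17.90 inches; M 19.24 inches; 2XL 20.95 inches.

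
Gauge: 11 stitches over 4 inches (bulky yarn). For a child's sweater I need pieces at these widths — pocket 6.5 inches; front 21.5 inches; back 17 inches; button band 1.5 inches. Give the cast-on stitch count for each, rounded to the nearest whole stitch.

Rate = 11/4 = 2.75 sts per in.
pocket: 6.5 × 2.75 = 17.88 → 18.
front: 21.5 × 2.75 = 59.12 → 59.
back: 17 × 2.75 = 46.75 → 47.
button band: 1.5 × 2.75 = 4.12 → 4.

pocket 18; front 59; back 47; button band 4.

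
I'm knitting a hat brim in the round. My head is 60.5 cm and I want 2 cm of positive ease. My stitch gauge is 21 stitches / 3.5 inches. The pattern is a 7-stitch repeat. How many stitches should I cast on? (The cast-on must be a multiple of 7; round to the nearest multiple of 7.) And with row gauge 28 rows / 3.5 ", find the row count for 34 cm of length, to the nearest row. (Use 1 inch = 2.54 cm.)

Finished = 60.5 + 2 = 62.5 cm.
62.5 cm × 1/2.54 = 24.61 inches.
21/3.5 = 6 sts per in; 24.61 × 6 = 147.64 sts.
Nearest multiple of 7 → 147.
34 cm = 13.39 inches; × 8 = 107.09 → 107 rows.

Cast on 147 stitches; work 107 rows.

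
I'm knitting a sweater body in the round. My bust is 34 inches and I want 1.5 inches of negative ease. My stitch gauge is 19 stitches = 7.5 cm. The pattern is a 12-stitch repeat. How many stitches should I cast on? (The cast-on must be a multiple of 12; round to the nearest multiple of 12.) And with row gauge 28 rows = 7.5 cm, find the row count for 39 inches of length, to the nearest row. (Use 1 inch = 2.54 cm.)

Finished = 34 − 1.5 = 32.5 inches.
32.5 inches × 2.54 = 82.55 cm.
19/7.5 = 2.533 sts per cm; 82.55 × 2.533 = 209.13 sts.
Nearest multiple of 12 → 204.
39 inches = 99.06 cm; × 3.733 = 369.82 → 370 rows.

Cast on 204 stitches; work 370 rows.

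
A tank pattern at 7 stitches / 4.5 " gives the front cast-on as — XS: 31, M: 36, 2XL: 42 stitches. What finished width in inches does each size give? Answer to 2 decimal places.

7/4.5 = 1.556 sts per in.
XS: 31 / 1.556 = 19.929 → 19.93 in.
M: 36 / 1.556 = 23.143 → 23.14 in.
2XL: 42 / 1.556 = 27.000 → 27.00 in.

XS 19.93 inches; M 23.14 inches; 2XL 27.00 inches.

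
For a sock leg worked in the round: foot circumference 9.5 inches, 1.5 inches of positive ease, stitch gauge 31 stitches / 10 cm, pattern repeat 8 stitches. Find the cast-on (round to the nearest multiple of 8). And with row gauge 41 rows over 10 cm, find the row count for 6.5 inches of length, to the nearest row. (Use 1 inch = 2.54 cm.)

Finished = 9.5 + 1.5 = 11 inches.
11 inches × 2.54 = 27.94 cm.
31/10 = 3.1 sts per cm; 27.94 × 3.1 = 86.61 sts.
Nearest multiple of 8 → 88.
6.5 inches = 16.51 cm; × 4.1 = 67.69 → 68 rows.

Cast on 88 stitches; work 68 rows.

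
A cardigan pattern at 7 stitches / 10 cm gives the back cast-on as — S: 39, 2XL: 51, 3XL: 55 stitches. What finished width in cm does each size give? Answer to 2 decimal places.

S 55.71 cm; 2XL 72.86 cm; 3XL 78.57 cm.

7/10 = 0.7 sts per cm.
S: 39 / 0.7 = 55.714 → 55.71 cm.
2XL: 51 / 0.7 = 72.857 → 72.86 cm.
3XL: 55 / 0.7 = 78.571 → 78.57 cm.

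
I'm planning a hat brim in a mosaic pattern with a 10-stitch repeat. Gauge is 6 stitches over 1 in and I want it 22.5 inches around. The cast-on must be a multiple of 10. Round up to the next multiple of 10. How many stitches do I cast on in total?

140 stitches.

6 / 1 = 6 sts per inch.
22.5 × 6 = 135.00 sts.
Next multiple of 10: 140.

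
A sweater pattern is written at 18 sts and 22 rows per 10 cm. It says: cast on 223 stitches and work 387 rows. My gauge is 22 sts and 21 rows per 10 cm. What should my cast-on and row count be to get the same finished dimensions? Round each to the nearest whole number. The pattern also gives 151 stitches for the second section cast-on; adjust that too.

Cast on 273 stitches; work 369 rows; second section cast-on 185 stitches.

Stitches: 223 × 22/18 = 272.56 → 273.
Rows: 387 × 21/22 = 369.41 → 369.
second section cast-on: 151 × 22/18 = 184.56 → 185.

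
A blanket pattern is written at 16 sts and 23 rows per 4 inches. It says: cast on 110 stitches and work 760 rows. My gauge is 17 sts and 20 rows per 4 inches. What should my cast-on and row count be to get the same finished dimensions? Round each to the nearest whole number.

Cast on 117 stitches; work 661 rows.

Stitches: 110 × 17/16 = 116.88 → 117.
Rows: 760 × 20/23 = 660.87 → 661.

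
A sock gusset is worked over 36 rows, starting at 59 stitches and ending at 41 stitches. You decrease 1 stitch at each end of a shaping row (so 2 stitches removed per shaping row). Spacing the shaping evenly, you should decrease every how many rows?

Stitches to remove: |41 − 59| = 18.
Shaping rows needed: 18 / 2 = 9.
36 rows / 9 = every 4 rows.

Decrease every 4th row.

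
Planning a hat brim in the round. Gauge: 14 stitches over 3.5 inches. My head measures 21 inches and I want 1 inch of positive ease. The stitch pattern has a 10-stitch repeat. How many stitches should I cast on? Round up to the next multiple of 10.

Finished = 21 + 1 = 22 inches.
14 / 3.5 = 4 sts/in.
22 × 4 = 88.00 sts.
Next multiple of 10: 90.

90 stitches.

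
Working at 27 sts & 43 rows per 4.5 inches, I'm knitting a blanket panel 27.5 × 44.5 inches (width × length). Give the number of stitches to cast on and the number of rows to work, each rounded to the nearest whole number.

Stitch gauge = 27/4.5 = 6 sts/in; 27.5 × 6 = 165.00 → 165 sts.
Row gauge = 43/4.5 = 9.556 rows/in; 44.5 × 9.556 = 425.22 → 425 rows.

Cast on 165 stitches and work 425 rows.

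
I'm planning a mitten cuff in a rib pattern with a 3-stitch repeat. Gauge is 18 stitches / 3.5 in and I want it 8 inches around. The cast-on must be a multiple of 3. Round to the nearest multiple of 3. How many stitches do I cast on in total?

CO 42 sts.

18 / 3.5 = 5.143 sts per inch.
8 × 5.143 = 41.14 sts.
Nearest multiple of 3: 42.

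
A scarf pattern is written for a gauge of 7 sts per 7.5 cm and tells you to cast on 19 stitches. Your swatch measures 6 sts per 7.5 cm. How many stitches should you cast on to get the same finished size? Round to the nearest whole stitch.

Scale factor = 6 / 7 = 0.857.
19 × 6 / 7 = 16.29 sts.
→ 16 sts.

Cast on 16 stitches.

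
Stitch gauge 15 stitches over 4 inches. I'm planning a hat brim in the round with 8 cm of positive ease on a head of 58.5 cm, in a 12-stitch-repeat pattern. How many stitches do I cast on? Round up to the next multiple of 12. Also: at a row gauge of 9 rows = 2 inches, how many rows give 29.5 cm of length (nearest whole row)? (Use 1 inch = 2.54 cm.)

Finished = 58.5 + 8 = 66.5 cm.
66.5 cm × 1/2.54 = 26.18 inches.
15/4 = 3.75 sts per in; 26.18 × 3.75 = 98.18 sts.
Next multiple of 12 → 108.
29.5 cm = 11.61 inches; × 4.5 = 52.26 → 52 rows.

Cast on 108 stitches; work 52 rows.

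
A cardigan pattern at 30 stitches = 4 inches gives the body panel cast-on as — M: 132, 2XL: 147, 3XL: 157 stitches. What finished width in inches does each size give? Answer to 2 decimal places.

30/4 = 7.5 sts per in.
M: 132 / 7.5 = 17.600 → 17.60 in.
2XL: 147 / 7.5 = 19.600 → 19.60 in.
3XL: 157 / 7.5 = 20.933 → 20.93 in.

M 17.60 inches; 2XL 19.60 inches; 3XL 20.93 inches.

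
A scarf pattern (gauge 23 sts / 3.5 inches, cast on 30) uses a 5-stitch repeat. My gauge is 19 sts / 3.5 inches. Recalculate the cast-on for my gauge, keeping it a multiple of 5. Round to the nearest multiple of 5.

CO 25 sts.

30 × 19 / 23 = 24.78.
Nearest multiple of 5: 25.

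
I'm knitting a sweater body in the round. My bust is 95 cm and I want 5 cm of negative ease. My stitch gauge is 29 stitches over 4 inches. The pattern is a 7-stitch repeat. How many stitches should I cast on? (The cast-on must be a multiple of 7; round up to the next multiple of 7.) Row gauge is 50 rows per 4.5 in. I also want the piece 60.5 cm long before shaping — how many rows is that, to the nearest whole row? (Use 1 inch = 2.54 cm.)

Cast on 259 stitches; work 265 rows.

Finished = 95 − 5 = 90 cm.
90 cm × 1/2.54 = 35.43 inches.
29/4 = 7.25 sts per in; 35.43 × 7.25 = 256.89 sts.
Next multiple of 7 → 259.
60.5 cm = 23.82 inches; × 11.111 = 264.65 → 265 rows.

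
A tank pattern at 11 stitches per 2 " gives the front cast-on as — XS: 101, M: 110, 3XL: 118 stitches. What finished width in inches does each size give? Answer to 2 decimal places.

11/2 = 5.5 sts per in.
XS: 101 / 5.5 = 18.364 → 18.36 in.
M: 110 / 5.5 = 20.000 → 20.00 in.
3XL: 118 / 5.5 = 21.455 → 21.45 in.

XS 18.36 inches; M 20.00 inches; 3XL 21.45 inches.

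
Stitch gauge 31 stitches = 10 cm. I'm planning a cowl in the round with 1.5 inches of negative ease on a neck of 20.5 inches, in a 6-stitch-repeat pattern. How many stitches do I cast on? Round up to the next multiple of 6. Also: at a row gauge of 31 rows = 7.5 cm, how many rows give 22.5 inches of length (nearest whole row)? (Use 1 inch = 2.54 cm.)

Cast on 150 stitches; work 236 rows.

Finished = 20.5 − 1.5 = 19 inches.
19 inches × 2.54 = 48.26 cm.
31/10 = 3.1 sts per cm; 48.26 × 3.1 = 149.61 sts.
Next multiple of 6 → 150.
22.5 inches = 57.15 cm; × 4.133 = 236.22 → 236 rows.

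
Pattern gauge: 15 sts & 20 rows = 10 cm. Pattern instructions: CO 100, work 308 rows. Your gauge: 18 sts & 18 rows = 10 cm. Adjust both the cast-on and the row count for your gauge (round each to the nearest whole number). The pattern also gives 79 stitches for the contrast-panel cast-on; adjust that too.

Cast on 120 stitches; work 277 rows; contrast-panel cast-on 95 stitches.

Stitches: 100 × 18/15 = 120.00 → 120.
Rows: 308 × 18/20 = 277.20 → 277.
contrast-panel cast-on: 79 × 18/15 = 94.80 → 95.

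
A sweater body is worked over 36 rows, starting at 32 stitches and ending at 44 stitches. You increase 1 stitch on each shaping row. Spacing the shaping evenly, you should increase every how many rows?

Increase every 3rd row.

Stitches to add: |44 − 32| = 12.
Shaping rows needed: 12 / 1 = 12.
36 rows / 12 = every 3 rows.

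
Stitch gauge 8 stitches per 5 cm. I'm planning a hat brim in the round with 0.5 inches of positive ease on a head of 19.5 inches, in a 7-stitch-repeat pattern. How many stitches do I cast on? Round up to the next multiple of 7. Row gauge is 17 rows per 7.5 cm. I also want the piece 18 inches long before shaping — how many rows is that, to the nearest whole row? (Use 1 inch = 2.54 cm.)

Finished = 19.5 + 0.5 = 20 inches.
20 inches × 2.54 = 50.80 cm.
8/5 = 1.6 sts per cm; 50.80 × 1.6 = 81.28 sts.
Next multiple of 7 → 84.
18 inches = 45.72 cm; × 2.267 = 103.63 → 104 rows.

Cast on 84 stitches; work 104 rows.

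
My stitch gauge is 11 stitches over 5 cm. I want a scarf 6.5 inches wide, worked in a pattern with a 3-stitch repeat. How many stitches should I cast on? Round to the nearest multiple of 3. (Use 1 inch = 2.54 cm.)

6.5 in = 6.5 × 2.54 = 16.51 cm.
11 / 5 = 2.2 sts/cm.
16.51 × 2.2 = 36.32 sts.
→ 36.

CO 36 sts.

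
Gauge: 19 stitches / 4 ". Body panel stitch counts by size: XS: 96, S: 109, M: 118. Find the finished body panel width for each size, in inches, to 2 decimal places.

19/4 = 4.75 sts per in.
XS: 96 / 4.75 = 20.211 → 20.21 in.
S: 109 / 4.75 = 22.947 → 22.95 in.
M: 118 / 4.75 = 24.842 → 24.84 in.

XS 20.21 inches; S 22.95 inches; M 24.84 inches.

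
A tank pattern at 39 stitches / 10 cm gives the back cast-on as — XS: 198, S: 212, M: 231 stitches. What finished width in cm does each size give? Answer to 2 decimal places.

XS 50.77 cm; S 54.36 cm; M 59.23 cm.

39/10 = 3.9 sts per cm.
XS: 198 / 3.9 = 50.769 → 50.77 cm.
S: 212 / 3.9 = 54.359 → 54.36 cm.
M: 231 / 3.9 = 59.231 → 59.23 cm.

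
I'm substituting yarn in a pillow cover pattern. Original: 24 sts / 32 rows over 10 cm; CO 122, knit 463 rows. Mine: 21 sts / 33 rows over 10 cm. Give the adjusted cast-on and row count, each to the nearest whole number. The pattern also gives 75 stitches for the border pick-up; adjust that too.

Stitches: 122 × 21/24 = 106.75 → 107.
Rows: 463 × 33/32 = 477.47 → 477.
border pick-up: 75 × 21/24 = 65.62 → 66.

Cast on 107 stitches; work 477 rows; border pick-up 66 stitches.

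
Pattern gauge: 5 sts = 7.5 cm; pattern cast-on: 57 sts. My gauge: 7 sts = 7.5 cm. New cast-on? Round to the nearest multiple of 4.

Cast on 80 stitches.

Scale factor = 7 / 5 = 1.400.
57 × 7 / 5 = 79.80 sts.
→ 80 sts.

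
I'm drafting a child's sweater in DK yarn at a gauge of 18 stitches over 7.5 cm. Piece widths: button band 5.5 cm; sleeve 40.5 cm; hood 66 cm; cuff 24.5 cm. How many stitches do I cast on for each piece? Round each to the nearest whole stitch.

button band 13; sleeve 97; hood 158; cuff 59.

Rate = 18/7.5 = 2.4 sts per cm.
button band: 5.5 × 2.4 = 13.20 → 13.
sleeve: 40.5 × 2.4 = 97.20 → 97.
hood: 66 × 2.4 = 158.40 → 158.
cuff: 24.5 × 2.4 = 58.80 → 59.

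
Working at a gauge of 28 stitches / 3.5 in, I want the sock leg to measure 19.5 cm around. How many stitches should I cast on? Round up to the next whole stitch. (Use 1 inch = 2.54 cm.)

19.5 cm = 7.68 in.
28 stitches / 3.5 in = 8 stitches per inch.
7.68 × 8 = 61.42 stitches.
Round up → 62.

62 stitches.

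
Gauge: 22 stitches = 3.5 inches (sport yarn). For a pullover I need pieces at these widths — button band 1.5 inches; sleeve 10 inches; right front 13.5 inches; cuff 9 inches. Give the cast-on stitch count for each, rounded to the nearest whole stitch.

Rate = 22/3.5 = 6.286 sts per in.
button band: 1.5 × 6.286 = 9.43 → 9.
sleeve: 10 × 6.286 = 62.86 → 63.
right front: 13.5 × 6.286 = 84.86 → 85.
cuff: 9 × 6.286 = 56.57 → 57.

button band 9; sleeve 63; right front 85; cuff 57.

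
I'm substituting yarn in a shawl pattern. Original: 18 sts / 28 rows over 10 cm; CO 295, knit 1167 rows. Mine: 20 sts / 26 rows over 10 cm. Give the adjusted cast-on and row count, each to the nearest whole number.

Stitches: 295 × 20/18 = 327.78 → 328.
Rows: 1167 × 26/28 = 1083.64 → 1084.

Cast on 328 stitches; work 1084 rows.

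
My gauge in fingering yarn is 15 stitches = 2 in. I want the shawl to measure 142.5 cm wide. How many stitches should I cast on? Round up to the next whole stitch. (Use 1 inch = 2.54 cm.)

142.5 cm = 56.10 in.
15 stitches / 2 in = 7.5 stitches per inch.
56.10 × 7.5 = 420.77 stitches.
Round up → 421.

Cast on 421 stitches.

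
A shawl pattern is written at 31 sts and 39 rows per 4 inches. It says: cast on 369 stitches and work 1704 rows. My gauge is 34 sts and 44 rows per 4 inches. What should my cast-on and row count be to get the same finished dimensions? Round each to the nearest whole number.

Cast on 405 stitches; work 1922 rows.

Stitches: 369 × 34/31 = 404.71 → 405.
Rows: 1704 × 44/39 = 1922.46 → 1922.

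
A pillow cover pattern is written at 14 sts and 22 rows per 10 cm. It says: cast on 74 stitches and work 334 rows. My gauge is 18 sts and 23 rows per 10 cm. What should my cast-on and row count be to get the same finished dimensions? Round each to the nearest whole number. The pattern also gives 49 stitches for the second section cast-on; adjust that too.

Cast on 95 stitches; work 349 rows; second section cast-on 63 stitches.

Stitches: 74 × 18/14 = 95.14 → 95.
Rows: 334 × 23/22 = 349.18 → 349.
second section cast-on: 49 × 18/14 = 63.00 → 63.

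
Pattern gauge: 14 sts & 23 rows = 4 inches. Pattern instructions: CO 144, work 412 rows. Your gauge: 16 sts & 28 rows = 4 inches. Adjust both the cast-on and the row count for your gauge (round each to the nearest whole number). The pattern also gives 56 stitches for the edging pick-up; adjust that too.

Stitches: 144 × 16/14 = 164.57 → 165.
Rows: 412 × 28/23 = 501.57 → 502.
edging pick-up: 56 × 16/14 = 64.00 → 64.

Cast on 165 stitches; work 502 rows; edging pick-up 64 stitches.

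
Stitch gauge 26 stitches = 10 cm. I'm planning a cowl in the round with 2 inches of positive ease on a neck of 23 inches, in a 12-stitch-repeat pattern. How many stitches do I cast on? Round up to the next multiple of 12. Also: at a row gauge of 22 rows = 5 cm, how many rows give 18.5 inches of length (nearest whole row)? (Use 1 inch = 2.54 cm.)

Finished = 23 + 2 = 25 inches.
25 inches × 2.54 = 63.50 cm.
26/10 = 2.6 sts per cm; 63.50 × 2.6 = 165.10 sts.
Next multiple of 12 → 168.
18.5 inches = 46.99 cm; × 4.4 = 206.76 → 207 rows.

Cast on 168 stitches; work 207 rows.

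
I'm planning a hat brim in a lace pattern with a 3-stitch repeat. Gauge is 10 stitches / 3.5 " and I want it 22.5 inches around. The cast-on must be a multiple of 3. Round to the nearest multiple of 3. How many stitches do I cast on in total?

63 stitches.

10 / 3.5 = 2.857 sts per inch.
22.5 × 2.857 = 64.29 sts.
Nearest multiple of 3: 63.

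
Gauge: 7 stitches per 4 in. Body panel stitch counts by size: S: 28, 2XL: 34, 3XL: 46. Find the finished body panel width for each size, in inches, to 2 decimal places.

S 16.00 inches; 2XL 19.43 inches; 3XL 26.29 inches.

7/4 = 1.75 sts per in.
S: 28 / 1.75 = 16.000 → 16.00 in.
2XL: 34 / 1.75 = 19.429 → 19.43 in.
3XL: 46 / 1.75 = 26.286 → 26.29 in.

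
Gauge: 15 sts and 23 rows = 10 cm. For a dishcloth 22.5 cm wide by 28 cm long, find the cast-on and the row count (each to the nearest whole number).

Cast on 34 stitches and work 64 rows.

Stitch gauge = 15/10 = 1.5 sts/cm; 22.5 × 1.5 = 33.75 → 34 sts.
Row gauge = 23/10 = 2.3 rows/cm; 28 × 2.3 = 64.40 → 64 rows.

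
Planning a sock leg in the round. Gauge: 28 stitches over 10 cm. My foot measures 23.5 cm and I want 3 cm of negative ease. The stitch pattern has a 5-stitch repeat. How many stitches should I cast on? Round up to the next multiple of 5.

Finished = 23.5 − 3 = 20.5 cm.
28 / 10 = 2.8 sts/cm.
20.5 × 2.8 = 57.40 sts.
Next multiple of 5: 60.

Cast on 60 stitches.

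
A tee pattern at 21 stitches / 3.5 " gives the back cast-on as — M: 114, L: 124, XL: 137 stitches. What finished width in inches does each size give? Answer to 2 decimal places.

21/3.5 = 6 sts per in.
M: 114 / 6 = 19.000 → 19.00 in.
L: 124 / 6 = 20.667 → 20.67 in.
XL: 137 / 6 = 22.833 → 22.83 in.

M 19.00 inches; L 20.67 inches; XL 22.83 inches.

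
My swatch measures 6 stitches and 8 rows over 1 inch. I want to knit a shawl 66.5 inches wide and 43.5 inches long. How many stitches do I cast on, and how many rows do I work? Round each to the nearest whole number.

Cast on 399 stitches and work 348 rows.

Stitch gauge = 6/1 = 6 sts/in; 66.5 × 6 = 399.00 → 399 sts.
Row gauge = 8/1 = 8 rows/in; 43.5 × 8 = 348.00 → 348 rows.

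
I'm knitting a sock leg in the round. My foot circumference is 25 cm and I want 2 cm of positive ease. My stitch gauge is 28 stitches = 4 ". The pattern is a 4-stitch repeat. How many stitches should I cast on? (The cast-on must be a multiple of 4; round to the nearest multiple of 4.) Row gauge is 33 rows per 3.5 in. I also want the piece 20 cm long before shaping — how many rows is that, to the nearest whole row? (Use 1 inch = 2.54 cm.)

Finished = 25 + 2 = 27 cm.
27 cm × 1/2.54 = 10.63 inches.
28/4 = 7 sts per in; 10.63 × 7 = 74.41 sts.
Nearest multiple of 4 → 76.
20 cm = 7.87 inches; × 9.429 = 74.24 → 74 rows.

Cast on 76 stitches; work 74 rows.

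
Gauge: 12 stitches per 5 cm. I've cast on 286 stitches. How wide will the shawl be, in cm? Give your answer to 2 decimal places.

12 stitches / 5 cm = 2.4 stitches per cm.
286 / 2.4 = 119.167 cm.

119.17 cm.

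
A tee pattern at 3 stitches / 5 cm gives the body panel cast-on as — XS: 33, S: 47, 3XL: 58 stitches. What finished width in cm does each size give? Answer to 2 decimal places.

3/5 = 0.6 sts per cm.
XS: 33 / 0.6 = 55.000 → 55.00 cm.
S: 47 / 0.6 = 78.333 → 78.33 cm.
3XL: 58 / 0.6 = 96.667 → 96.67 cm.

XS 55.00 cm; S 78.33 cm; 3XL 96.67 cm.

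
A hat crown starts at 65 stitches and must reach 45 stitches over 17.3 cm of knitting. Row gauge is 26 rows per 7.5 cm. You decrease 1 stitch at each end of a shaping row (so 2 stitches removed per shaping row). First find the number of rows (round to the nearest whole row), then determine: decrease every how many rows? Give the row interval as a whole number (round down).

Decrease every 6th row.

Rows = 17.3 × 3.467 = 60.0 → 60 rows.
Stitches to remove: 20 → 10 shaping rows (at 2 st each).
60 / 10 = 6.00 → every 6 rows.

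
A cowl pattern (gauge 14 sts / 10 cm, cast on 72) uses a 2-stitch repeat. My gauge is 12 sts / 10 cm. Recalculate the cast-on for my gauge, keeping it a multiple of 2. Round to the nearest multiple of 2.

62 stitches.

72 × 12 / 14 = 61.71.
Nearest multiple of 2: 62.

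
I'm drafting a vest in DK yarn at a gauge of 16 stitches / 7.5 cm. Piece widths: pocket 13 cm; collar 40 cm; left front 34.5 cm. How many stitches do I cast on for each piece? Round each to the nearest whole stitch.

pocket 28; collar 85; left front 74.

Rate = 16/7.5 = 2.133 sts per cm.
pocket: 13 × 2.133 = 27.73 → 28.
collar: 40 × 2.133 = 85.33 → 85.
left front: 34.5 × 2.133 = 73.60 → 74.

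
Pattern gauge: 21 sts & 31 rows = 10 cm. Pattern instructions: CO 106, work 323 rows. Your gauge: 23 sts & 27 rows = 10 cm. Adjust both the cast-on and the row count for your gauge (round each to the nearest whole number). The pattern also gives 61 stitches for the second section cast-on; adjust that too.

Stitches: 106 × 23/21 = 116.10 → 116.
Rows: 323 × 27/31 = 281.32 → 281.
second section cast-on: 61 × 23/21 = 66.81 → 67.

Cast on 116 stitches; work 281 rows; second section cast-on 67 stitches.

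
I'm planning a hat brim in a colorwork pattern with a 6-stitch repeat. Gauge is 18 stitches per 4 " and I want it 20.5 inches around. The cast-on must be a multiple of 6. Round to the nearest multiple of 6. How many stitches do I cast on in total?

18 / 4 = 4.5 sts per inch.
20.5 × 4.5 = 92.25 sts.
Nearest multiple of 6: 90.

90 stitches.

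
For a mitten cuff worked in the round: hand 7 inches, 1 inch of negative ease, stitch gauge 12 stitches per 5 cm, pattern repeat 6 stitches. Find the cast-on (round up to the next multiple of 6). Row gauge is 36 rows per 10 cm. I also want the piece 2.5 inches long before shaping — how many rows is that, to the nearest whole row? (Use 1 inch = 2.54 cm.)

Finished = 7 − 1 = 6 inches.
6 inches × 2.54 = 15.24 cm.
12/5 = 2.4 sts per cm; 15.24 × 2.4 = 36.58 sts.
Next multiple of 6 → 42.
2.5 inches = 6.35 cm; × 3.6 = 22.86 → 23 rows.

Cast on 42 stitches; work 23 rows.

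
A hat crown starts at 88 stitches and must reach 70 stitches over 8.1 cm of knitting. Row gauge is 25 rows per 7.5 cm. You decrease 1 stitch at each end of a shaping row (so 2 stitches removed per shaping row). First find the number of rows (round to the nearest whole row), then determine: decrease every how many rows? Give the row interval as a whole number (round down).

Decrease every 3rd row.

Rows = 8.1 × 3.333 = 27.0 → 27 rows.
Stitches to remove: 18 → 9 shaping rows (at 2 st each).
27 / 9 = 3.00 → every 3 rows.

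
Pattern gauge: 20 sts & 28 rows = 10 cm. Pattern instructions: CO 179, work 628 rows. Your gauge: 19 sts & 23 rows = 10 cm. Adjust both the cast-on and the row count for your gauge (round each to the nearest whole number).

Stitches: 179 × 19/20 = 170.05 → 170.
Rows: 628 × 23/28 = 515.86 → 516.

Cast on 170 stitches; work 516 rows.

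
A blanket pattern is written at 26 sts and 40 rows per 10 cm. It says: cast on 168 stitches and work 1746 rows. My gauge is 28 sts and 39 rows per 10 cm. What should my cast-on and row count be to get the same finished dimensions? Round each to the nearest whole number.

Cast on 181 stitches; work 1702 rows.

Stitches: 168 × 28/26 = 180.92 → 181.
Rows: 1746 × 39/40 = 1702.35 → 1702.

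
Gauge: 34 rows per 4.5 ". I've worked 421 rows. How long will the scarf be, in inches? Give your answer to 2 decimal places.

55.72 inches.

34 rows / 4.5 inch = 7.556 rows per inch.
421 / 7.556 = 55.721 inches.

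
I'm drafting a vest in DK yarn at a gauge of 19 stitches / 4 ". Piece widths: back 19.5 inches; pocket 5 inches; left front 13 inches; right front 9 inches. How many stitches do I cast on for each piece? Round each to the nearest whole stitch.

back 93; pocket 24; left front 62; right front 43.

Rate = 19/4 = 4.75 sts per in.
back: 19.5 × 4.75 = 92.62 → 93.
pocket: 5 × 4.75 = 23.75 → 24.
left front: 13 × 4.75 = 61.75 → 62.
right front: 9 × 4.75 = 42.75 → 43.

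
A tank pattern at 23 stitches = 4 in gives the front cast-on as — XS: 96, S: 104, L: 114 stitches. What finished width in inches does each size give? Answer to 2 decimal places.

23/4 = 5.75 sts per in.
XS: 96 / 5.75 = 16.696 → 16.70 in.
S: 104 / 5.75 = 18.087 → 18.09 in.
L: 114 / 5.75 = 19.826 → 19.83 in.

XS 16.70 inches; S 18.09 inches; L 19.83 inches.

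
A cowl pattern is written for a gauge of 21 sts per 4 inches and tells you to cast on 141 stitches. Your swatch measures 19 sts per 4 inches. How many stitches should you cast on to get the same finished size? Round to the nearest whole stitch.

128 stitches.

Scale factor = 19 / 21 = 0.905.
141 × 19 / 21 = 127.57 sts.
→ 128 sts.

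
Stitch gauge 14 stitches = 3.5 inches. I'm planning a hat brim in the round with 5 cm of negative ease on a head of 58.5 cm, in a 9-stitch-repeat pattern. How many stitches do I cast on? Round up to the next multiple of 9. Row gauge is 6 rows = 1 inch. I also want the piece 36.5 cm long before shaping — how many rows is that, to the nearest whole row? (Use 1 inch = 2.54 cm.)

Cast on 90 stitches; work 86 rows.

Finished = 58.5 − 5 = 53.5 cm.
53.5 cm × 1/2.54 = 21.06 inches.
14/3.5 = 4 sts per in; 21.06 × 4 = 84.25 sts.
Next multiple of 9 → 90.
36.5 cm = 14.37 inches; × 6 = 86.22 → 86 rows.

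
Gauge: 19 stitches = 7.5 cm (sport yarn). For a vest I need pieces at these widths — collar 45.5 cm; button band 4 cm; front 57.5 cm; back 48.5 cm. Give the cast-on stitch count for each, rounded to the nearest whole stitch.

Rate = 19/7.5 = 2.533 sts per cm.
collar: 45.5 × 2.533 = 115.27 → 115.
button band: 4 × 2.533 = 10.13 → 10.
front: 57.5 × 2.533 = 145.67 → 146.
back: 48.5 × 2.533 = 122.87 → 123.

collar 115; button band 10; front 146; back 123.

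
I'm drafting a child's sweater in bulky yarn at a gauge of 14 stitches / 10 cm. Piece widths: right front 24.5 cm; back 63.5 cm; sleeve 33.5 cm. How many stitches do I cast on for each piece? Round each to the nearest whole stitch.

Rate = 14/10 = 1.4 sts per cm.
right front: 24.5 × 1.4 = 34.30 → 34.
back: 63.5 × 1.4 = 88.90 → 89.
sleeve: 33.5 × 1.4 = 46.90 → 47.

right front 34; back 89; sleeve 47.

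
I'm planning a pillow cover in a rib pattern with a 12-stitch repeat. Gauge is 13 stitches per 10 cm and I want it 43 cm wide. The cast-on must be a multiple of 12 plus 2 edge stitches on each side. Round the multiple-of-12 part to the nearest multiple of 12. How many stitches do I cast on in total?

13 / 10 = 1.3 sts per cm.
43 × 1.3 = 55.90 sts.
Less 4 edge sts → 51.90 for the repeat.
Nearest multiple of 12: 48.
Add back 4 edge sts → 52.

52 stitches.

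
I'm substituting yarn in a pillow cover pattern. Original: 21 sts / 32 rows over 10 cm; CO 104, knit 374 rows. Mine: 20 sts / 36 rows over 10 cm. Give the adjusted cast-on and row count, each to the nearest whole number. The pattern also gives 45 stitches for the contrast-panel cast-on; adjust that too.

Stitches: 104 × 20/21 = 99.05 → 99.
Rows: 374 × 36/32 = 420.75 → 421.
contrast-panel cast-on: 45 × 20/21 = 42.86 → 43.

Cast on 99 stitches; work 421 rows; contrast-panel cast-on 43 stitches.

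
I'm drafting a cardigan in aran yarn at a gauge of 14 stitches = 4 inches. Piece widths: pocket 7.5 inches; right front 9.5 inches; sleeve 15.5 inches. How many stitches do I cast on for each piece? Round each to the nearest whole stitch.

Rate = 14/4 = 3.5 sts per in.
pocket: 7.5 × 3.5 = 26.25 → 26.
right front: 9.5 × 3.5 = 33.25 → 33.
sleeve: 15.5 × 3.5 = 54.25 → 54.

pocket 26; right front 33; sleeve 54.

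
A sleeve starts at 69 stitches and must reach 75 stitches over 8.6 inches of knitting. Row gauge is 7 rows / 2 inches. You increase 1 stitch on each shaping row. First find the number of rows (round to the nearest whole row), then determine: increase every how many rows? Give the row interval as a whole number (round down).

Rows = 8.6 × 3.5 = 30.1 → 30 rows.
Stitches to add: 6 → 6 shaping rows (at 1 st each).
30 / 6 = 5.00 → every 5 rows.

Increase every 5th row.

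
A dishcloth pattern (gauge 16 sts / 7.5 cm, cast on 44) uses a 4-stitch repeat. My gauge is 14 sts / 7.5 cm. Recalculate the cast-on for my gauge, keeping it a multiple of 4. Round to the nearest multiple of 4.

44 × 14 / 16 = 38.50.
Nearest multiple of 4: 40.

Cast on 40 stitches.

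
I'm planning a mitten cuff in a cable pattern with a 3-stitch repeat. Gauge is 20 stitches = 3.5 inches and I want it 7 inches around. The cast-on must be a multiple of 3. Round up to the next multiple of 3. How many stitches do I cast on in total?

Cast on 42 stitches.

20 / 3.5 = 5.714 sts per inch.
7 × 5.714 = 40.00 sts.
Next multiple of 3: 42.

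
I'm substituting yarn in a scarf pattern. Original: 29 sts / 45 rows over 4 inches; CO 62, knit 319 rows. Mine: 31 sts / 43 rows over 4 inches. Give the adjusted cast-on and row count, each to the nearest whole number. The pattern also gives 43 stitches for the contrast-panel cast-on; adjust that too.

Stitches: 62 × 31/29 = 66.28 → 66.
Rows: 319 × 43/45 = 304.82 → 305.
contrast-panel cast-on: 43 × 31/29 = 45.97 → 46.

Cast on 66 stitches; work 305 rows; contrast-panel cast-on 46 stitches.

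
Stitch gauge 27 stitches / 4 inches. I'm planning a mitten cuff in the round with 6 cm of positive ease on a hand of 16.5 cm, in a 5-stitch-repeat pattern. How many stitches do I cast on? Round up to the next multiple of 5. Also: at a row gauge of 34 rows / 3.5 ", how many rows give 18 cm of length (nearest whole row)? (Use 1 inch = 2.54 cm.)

Cast on 60 stitches; work 69 rows.

Finished = 16.5 + 6 = 22.5 cm.
22.5 cm × 1/2.54 = 8.86 inches.
27/4 = 6.75 sts per in; 8.86 × 6.75 = 59.79 sts.
Next multiple of 5 → 60.
18 cm = 7.09 inches; × 9.714 = 68.84 → 69 rows.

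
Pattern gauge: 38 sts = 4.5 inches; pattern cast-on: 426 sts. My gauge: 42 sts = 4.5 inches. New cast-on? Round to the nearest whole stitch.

Cast on 471 stitches.

Scale factor = 42 / 38 = 1.105.
426 × 42 / 38 = 470.84 sts.
→ 471 sts.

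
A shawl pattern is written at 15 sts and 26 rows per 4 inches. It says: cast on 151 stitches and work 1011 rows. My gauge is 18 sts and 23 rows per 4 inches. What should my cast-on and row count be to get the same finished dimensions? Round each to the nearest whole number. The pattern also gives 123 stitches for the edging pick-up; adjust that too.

Cast on 181 stitches; work 894 rows; edging pick-up 148 stitches.

Stitches: 151 × 18/15 = 181.20 → 181.
Rows: 1011 × 23/26 = 894.35 → 894.
edging pick-up: 123 × 18/15 = 147.60 → 148.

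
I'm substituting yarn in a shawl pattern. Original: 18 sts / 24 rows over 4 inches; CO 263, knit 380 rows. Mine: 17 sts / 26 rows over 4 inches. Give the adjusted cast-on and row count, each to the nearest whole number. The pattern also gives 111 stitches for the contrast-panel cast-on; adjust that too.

Stitches: 263 × 17/18 = 248.39 → 248.
Rows: 380 × 26/24 = 411.67 → 412.
contrast-panel cast-on: 111 × 17/18 = 104.83 → 105.

Cast on 248 stitches; work 412 rows; contrast-panel cast-on 105 stitches.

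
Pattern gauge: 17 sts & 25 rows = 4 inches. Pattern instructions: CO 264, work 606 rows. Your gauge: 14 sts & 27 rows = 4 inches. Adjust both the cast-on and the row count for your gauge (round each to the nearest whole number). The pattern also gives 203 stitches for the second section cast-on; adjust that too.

Cast on 217 stitches; work 654 rows; second section cast-on 167 stitches.

Stitches: 264 × 14/17 = 217.41 → 217.
Rows: 606 × 27/25 = 654.48 → 654.
second section cast-on: 203 × 14/17 = 167.18 → 167.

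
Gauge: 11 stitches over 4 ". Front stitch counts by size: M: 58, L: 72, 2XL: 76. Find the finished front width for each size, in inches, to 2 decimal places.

M 21.09 inches; L 26.18 inches; 2XL 27.64 inches.

11/4 = 2.75 sts per in.
M: 58 / 2.75 = 21.091 → 21.09 in.
L: 72 / 2.75 = 26.182 → 26.18 in.
2XL: 76 / 2.75 = 27.636 → 27.64 in.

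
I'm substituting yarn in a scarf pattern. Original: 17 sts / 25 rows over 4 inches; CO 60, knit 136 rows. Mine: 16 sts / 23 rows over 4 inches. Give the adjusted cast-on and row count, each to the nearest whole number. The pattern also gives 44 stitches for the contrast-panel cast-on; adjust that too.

Cast on 56 stitches; work 125 rows; contrast-panel cast-on 41 stitches.

Stitches: 60 × 16/17 = 56.47 → 56.
Rows: 136 × 23/25 = 125.12 → 125.
contrast-panel cast-on: 44 × 16/17 = 41.41 → 41.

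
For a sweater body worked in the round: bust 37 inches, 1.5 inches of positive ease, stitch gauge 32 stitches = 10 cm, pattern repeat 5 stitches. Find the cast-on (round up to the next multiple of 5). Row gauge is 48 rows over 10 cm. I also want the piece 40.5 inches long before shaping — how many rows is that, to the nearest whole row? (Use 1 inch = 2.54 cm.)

Cast on 315 stitches; work 494 rows.

Finished = 37 + 1.5 = 38.5 inches.
38.5 inches × 2.54 = 97.79 cm.
32/10 = 3.2 sts per cm; 97.79 × 3.2 = 312.93 sts.
Next multiple of 5 → 315.
40.5 inches = 102.87 cm; × 4.8 = 493.78 → 494 rows.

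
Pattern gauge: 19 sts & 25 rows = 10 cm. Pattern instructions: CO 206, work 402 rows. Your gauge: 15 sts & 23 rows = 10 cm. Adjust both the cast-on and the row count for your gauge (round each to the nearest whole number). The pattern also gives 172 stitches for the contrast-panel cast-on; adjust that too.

Stitches: 206 × 15/19 = 162.63 → 163.
Rows: 402 × 23/25 = 369.84 → 370.
contrast-panel cast-on: 172 × 15/19 = 135.79 → 136.

Cast on 163 stitches; work 370 rows; contrast-panel cast-on 136 stitches.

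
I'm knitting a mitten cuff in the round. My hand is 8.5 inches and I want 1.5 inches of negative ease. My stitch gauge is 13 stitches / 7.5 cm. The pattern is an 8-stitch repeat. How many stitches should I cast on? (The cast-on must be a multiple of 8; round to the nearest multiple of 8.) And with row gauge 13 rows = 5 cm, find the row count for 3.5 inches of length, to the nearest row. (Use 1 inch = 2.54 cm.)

Cast on 32 stitches; work 23 rows.

Finished = 8.5 − 1.5 = 7 inches.
7 inches × 2.54 = 17.78 cm.
13/7.5 = 1.733 sts per cm; 17.78 × 1.733 = 30.82 sts.
Nearest multiple of 8 → 32.
3.5 inches = 8.89 cm; × 2.6 = 23.11 → 23 rows.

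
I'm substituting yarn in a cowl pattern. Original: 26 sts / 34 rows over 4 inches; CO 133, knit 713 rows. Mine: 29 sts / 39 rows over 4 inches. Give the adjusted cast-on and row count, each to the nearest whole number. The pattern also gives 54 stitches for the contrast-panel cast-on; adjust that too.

Stitches: 133 × 29/26 = 148.35 → 148.
Rows: 713 × 39/34 = 817.85 → 818.
contrast-panel cast-on: 54 × 29/26 = 60.23 → 60.

Cast on 148 stitches; work 818 rows; contrast-panel cast-on 60 stitches.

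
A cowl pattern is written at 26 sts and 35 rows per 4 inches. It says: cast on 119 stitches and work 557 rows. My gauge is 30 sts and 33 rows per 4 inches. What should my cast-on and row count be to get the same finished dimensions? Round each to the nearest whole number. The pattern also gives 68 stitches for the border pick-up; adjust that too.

Cast on 137 stitches; work 525 rows; border pick-up 78 stitches.

Stitches: 119 × 30/26 = 137.31 → 137.
Rows: 557 × 33/35 = 525.17 → 525.
border pick-up: 68 × 30/26 = 78.46 → 78.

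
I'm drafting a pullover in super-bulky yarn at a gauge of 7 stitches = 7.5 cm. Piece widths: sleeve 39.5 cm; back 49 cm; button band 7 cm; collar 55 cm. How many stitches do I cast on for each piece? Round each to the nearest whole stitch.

sleeve 37; back 46; button band 7; collar 51.

Rate = 7/7.5 = 0.933 sts per cm.
sleeve: 39.5 × 0.933 = 36.87 → 37.
back: 49 × 0.933 = 45.73 → 46.
button band: 7 × 0.933 = 6.53 → 7.
collar: 55 × 0.933 = 51.33 → 51.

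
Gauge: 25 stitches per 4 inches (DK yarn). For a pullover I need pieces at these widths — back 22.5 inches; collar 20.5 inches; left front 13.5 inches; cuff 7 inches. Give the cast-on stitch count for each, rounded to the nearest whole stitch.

Rate = 25/4 = 6.25 sts per in.
back: 22.5 × 6.25 = 140.62 → 141.
collar: 20.5 × 6.25 = 128.12 → 128.
left front: 13.5 × 6.25 = 84.38 → 84.
cuff: 7 × 6.25 = 43.75 → 44.

back 141; collar 128; left front 84; cuff 44.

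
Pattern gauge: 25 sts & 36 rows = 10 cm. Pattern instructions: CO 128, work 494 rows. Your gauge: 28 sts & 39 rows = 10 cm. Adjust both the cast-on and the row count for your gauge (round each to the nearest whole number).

Stitches: 128 × 28/25 = 143.36 → 143.
Rows: 494 × 39/36 = 535.17 → 535.

Cast on 143 stitches; work 535 rows.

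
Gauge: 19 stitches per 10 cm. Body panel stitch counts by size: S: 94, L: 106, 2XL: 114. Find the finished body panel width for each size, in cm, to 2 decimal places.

19/10 = 1.9 sts per cm.
S: 94 / 1.9 = 49.474 → 49.47 cm.
L: 106 / 1.9 = 55.789 → 55.79 cm.
2XL: 114 / 1.9 = 60.000 → 60.00 cm.

S 49.47 cm; L 55.79 cm; 2XL 60.00 cm.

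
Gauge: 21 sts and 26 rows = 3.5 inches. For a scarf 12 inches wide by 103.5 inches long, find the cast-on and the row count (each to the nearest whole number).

Stitch gauge = 21/3.5 = 6 sts/in; 12 × 6 = 72.00 → 72 sts.
Row gauge = 26/3.5 = 7.429 rows/in; 103.5 × 7.429 = 768.86 → 769 rows.

Cast on 72 stitches and work 769 rows.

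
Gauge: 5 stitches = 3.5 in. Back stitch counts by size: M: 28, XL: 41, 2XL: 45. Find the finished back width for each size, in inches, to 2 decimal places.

M 19.60 inches; XL 28.70 inches; 2XL 31.50 inches.

5/3.5 = 1.429 sts per in.
M: 28 / 1.429 = 19.600 → 19.60 in.
XL: 41 / 1.429 = 28.700 → 28.70 in.
2XL: 45 / 1.429 = 31.500 → 31.50 in.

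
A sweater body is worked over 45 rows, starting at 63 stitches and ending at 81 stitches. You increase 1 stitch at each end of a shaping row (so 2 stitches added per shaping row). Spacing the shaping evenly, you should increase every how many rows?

Increase every 5th row.

Stitches to add: |81 − 63| = 18.
Shaping rows needed: 18 / 2 = 9.
45 rows / 9 = every 5 rows.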